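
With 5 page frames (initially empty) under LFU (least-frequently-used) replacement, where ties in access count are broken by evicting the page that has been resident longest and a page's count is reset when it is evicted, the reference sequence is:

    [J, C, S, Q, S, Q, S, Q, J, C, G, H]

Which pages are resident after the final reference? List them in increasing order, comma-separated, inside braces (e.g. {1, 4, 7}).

{C, H, J, Q, S}

J → miss, frames (J)
C → miss, frames (J C)
S → miss, frames (J C S)
Q → miss, frames (J C S Q)
S → hit
Q → hit
S → hit
Q → hit
J → hit
C → hit
G → miss, frames (J C S Q G)
H → miss, evict G, frames (J C S Q H)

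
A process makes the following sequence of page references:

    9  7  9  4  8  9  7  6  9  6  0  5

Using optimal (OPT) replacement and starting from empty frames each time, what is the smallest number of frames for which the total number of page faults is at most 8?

f=1: 12 faults
f=2: 8 faults
f=3: 7 faults
f=4: 7 faults
f=5: 7 faults
f=6: 7 faults
f=7: 7 faults
Smallest f with faults ≤ 8 is 2.

2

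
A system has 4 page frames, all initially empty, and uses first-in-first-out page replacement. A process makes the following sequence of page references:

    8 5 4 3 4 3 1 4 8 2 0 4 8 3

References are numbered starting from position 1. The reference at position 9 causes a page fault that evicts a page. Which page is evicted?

pos 1: 8: miss, frames (8)
pos 2: 5: miss, frames (8 5)
pos 3: 4: miss, frames (8 5 4)
pos 4: 3: miss, frames (8 5 4 3)
pos 5: 4: hit
pos 6: 3: hit
pos 7: 1: miss, evict 8, frames (5 4 3 1)
pos 8: 4: hit
pos 9: 8: miss, evict 5, frames (4 3 1 8)
At position 9, page 5 is evicted.

5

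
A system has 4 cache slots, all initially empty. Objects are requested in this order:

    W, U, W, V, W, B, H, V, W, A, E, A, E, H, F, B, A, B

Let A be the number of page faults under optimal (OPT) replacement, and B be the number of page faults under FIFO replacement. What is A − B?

-2

Under OPT: F F . F . F F . . F F . . . F . . . → 8 faults.
Under FIFO: F F . F . F F . F F F . . . F F . . → 10 faults.
A − B = 8 − 10 = -2.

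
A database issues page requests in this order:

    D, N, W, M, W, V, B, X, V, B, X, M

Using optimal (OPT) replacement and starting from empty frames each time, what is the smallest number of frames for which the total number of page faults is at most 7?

4

f=1: 12 faults
f=2: 9 faults
f=3: 8 faults
f=4: 7 faults
f=5: 7 faults
f=6: 7 faults
f=7: 7 faults
Smallest f with faults ≤ 7 is 4.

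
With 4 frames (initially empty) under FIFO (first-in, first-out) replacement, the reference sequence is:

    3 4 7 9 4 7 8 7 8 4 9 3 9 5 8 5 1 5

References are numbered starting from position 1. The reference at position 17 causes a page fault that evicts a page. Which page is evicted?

9

pos 1: 3 → fault, frames (3)
pos 2: 4 → fault, frames (3 4)
pos 3: 7 → fault, frames (3 4 7)
pos 4: 9 → fault, frames (3 4 7 9)
pos 5: 4 → hit
pos 6: 7 → hit
pos 7: 8 → fault, evict 3, frames (4 7 9 8)
pos 8: 7 → hit
pos 9: 8 → hit
pos 10: 4 → hit
pos 11: 9 → hit
pos 12: 3 → fault, evict 4, frames (7 9 8 3)
pos 13: 9 → hit
pos 14: 5 → fault, evict 7, frames (9 8 3 5)
pos 15: 8 → hit
pos 16: 5 → hit
pos 17: 1 → fault, evict 9, frames (8 3 5 1)
At position 17, page 9 is evicted.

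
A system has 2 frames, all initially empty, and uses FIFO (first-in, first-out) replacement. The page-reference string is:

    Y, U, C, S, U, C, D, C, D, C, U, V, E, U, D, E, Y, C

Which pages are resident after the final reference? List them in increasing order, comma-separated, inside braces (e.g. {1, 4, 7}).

Y: miss, frames [Y]
U: miss, frames [Y, U]
C: miss, evict Y, frames [U, C]
S: miss, evict U, frames [C, S]
U: miss, evict C, frames [S, U]
C: miss, evict S, frames [U, C]
D: miss, evict U, frames [C, D]
C: hit
D: hit
C: hit
U: miss, evict C, frames [D, U]
V: miss, evict D, frames [U, V]
E: miss, evict U, frames [V, E]
U: miss, evict V, frames [E, U]
D: miss, evict E, frames [U, D]
E: miss, evict U, frames [D, E]
Y: miss, evict D, frames [E, Y]
C: miss, evict E, frames [Y, C]

{C, Y}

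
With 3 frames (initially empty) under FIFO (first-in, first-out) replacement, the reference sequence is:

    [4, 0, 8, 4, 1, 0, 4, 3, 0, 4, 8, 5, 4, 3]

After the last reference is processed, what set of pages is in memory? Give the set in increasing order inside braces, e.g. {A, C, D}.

{3, 4, 5}

4: miss, frames (4)
0: miss, frames (4 0)
8: miss, frames (4 0 8)
4: hit
1: miss, evict 4, frames (0 8 1)
0: hit
4: miss, evict 0, frames (8 1 4)
3: miss, evict 8, frames (1 4 3)
0: miss, evict 1, frames (4 3 0)
4: hit
8: miss, evict 4, frames (3 0 8)
5: miss, evict 3, frames (0 8 5)
4: miss, evict 0, frames (8 5 4)
3: miss, evict 8, frames (5 4 3)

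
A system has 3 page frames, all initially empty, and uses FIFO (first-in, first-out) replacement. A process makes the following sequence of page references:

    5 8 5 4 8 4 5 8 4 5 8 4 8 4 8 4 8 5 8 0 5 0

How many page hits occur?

17

5 → fault, frames [5]
8 → fault, frames [5, 8]
5 → hit
4 → fault, frames [5, 8, 4]
8 → hit
4 → hit
5 → hit
8 → hit
4 → hit
5 → hit
8 → hit
4 → hit
8 → hit
4 → hit
8 → hit
4 → hit
8 → hit
5 → hit
8 → hit
0 → fault, evict 5, frames [8, 4, 0]
5 → fault, evict 8, frames [4, 0, 5]
0 → hit
Hits: 17.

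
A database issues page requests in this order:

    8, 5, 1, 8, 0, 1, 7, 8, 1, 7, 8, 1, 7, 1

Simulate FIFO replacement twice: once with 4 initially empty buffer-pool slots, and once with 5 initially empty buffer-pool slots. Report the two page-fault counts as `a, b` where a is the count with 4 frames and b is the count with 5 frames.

4 frames: F F F . F . F F . . . . . . → 6 faults.
5 frames: F F F . F . F . . . . . . . → 5 faults.
5 < 6: adding a frame reduced faults, as is typical.

6, 5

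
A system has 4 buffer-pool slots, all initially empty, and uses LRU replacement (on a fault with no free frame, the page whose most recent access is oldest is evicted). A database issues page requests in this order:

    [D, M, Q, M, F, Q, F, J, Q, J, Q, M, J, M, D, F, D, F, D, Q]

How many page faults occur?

8

D -> fault, frames {D}
M -> fault, frames {D,M}
Q -> fault, frames {D,M,Q}
M -> hit
F -> fault, frames {D,Q,M,F}
Q -> hit
F -> hit
J -> fault, evict D, frames {M,Q,F,J}
Q -> hit
J -> hit
Q -> hit
M -> hit
J -> hit
M -> hit
D -> fault, evict F, frames {Q,J,M,D}
F -> fault, evict Q, frames {J,M,D,F}
D -> hit
F -> hit
D -> hit
Q -> fault, evict J, frames {M,F,D,Q}
Page faults: 8.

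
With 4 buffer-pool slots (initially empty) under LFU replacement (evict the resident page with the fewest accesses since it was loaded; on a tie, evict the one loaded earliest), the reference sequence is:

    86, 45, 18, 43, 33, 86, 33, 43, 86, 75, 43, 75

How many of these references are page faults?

7

86 -> miss, frames (86)
45 -> miss, frames (86 45)
18 -> miss, frames (86 45 18)
43 -> miss, frames (86 45 18 43)
33 -> miss, evict 86, frames (45 18 43 33)
86 -> miss, evict 45, frames (18 43 33 86)
33 -> hit
43 -> hit
86 -> hit
75 -> miss, evict 18, frames (43 33 86 75)
43 -> hit
75 -> hit
Page faults: 7.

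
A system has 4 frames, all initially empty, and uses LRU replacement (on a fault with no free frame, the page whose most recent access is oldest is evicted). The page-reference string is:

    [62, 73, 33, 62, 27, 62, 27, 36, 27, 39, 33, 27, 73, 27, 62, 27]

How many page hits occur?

62: fault, frames (62)
73: fault, frames (62 73)
33: fault, frames (62 73 33)
62: hit
27: fault, frames (73 33 62 27)
62: hit
27: hit
36: fault, evict 73, frames (33 62 27 36)
27: hit
39: fault, evict 33, frames (62 36 27 39)
33: fault, evict 62, frames (36 27 39 33)
27: hit
73: fault, evict 36, frames (39 33 27 73)
27: hit
62: fault, evict 39, frames (33 73 27 62)
27: hit
Hits: 7.

7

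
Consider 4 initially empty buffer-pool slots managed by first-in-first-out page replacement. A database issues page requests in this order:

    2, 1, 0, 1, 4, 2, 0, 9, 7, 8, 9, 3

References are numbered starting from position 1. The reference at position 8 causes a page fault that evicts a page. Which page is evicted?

2

pos 1: 2 -> fault, frames (2)
pos 2: 1 -> fault, frames (2 1)
pos 3: 0 -> fault, frames (2 1 0)
pos 4: 1 -> hit
pos 5: 4 -> fault, frames (2 1 0 4)
pos 6: 2 -> hit
pos 7: 0 -> hit
pos 8: 9 -> fault, evict 2, frames (1 0 4 9)
At position 8, page 2 is evicted.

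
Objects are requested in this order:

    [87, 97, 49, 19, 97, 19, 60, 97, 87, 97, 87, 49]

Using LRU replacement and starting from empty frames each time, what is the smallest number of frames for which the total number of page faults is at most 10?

f=1: 12 faults
f=2: 9 faults
f=3: 7 faults
f=4: 7 faults
f=5: 5 faults
Smallest f with faults ≤ 10 is 2.

2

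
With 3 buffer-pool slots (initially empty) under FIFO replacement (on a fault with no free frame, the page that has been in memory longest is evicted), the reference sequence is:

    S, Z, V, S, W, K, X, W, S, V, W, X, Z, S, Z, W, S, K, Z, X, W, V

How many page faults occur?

S -> fault, frames {S}
Z -> fault, frames {S,Z}
V -> fault, frames {S,Z,V}
S -> hit
W -> fault, evict S, frames {Z,V,W}
K -> fault, evict Z, frames {V,W,K}
X -> fault, evict V, frames {W,K,X}
W -> hit
S -> fault, evict W, frames {K,X,S}
V -> fault, evict K, frames {X,S,V}
W -> fault, evict X, frames {S,V,W}
X -> fault, evict S, frames {V,W,X}
Z -> fault, evict V, frames {W,X,Z}
S -> fault, evict W, frames {X,Z,S}
Z -> hit
W -> fault, evict X, frames {Z,S,W}
S -> hit
K -> fault, evict Z, frames {S,W,K}
Z -> fault, evict S, frames {W,K,Z}
X -> fault, evict W, frames {K,Z,X}
W -> fault, evict K, frames {Z,X,W}
V -> fault, evict Z, frames {X,W,V}
Page faults: 18.

18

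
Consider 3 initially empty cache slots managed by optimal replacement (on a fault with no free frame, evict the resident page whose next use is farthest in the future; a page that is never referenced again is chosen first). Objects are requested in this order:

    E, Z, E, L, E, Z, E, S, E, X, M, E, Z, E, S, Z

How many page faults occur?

E -> fault, frames {E}
Z -> fault, frames {E,Z}
E -> hit
L -> fault, frames {E,Z,L}
E -> hit
Z -> hit
E -> hit
S -> fault, evict L, frames {E,Z,S}
E -> hit
X -> fault, evict S, frames {E,Z,X}
M -> fault, evict X, frames {E,Z,M}
E -> hit
Z -> hit
E -> hit
S -> fault, evict M, frames {E,Z,S}
Z -> hit
Page faults: 7.

7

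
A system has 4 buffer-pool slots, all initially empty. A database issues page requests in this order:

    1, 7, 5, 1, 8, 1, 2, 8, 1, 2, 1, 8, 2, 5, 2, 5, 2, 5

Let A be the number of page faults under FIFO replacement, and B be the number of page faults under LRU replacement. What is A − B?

1

Under FIFO: F F F . F . F . F . . . . . . . . . → 6 faults.
Under LRU: F F F . F . F . . . . . . . . . . . → 5 faults.
A − B = 6 − 5 = 1.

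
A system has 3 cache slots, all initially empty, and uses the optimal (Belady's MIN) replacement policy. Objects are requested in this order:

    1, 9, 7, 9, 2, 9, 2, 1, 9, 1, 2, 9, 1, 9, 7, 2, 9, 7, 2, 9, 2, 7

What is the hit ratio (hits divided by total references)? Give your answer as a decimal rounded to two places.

0.77

1 -> miss, frames [1]
9 -> miss, frames [1, 9]
7 -> miss, frames [1, 9, 7]
9 -> hit
2 -> miss, evict 7, frames [1, 9, 2]
9 -> hit
2 -> hit
1 -> hit
9 -> hit
1 -> hit
2 -> hit
9 -> hit
1 -> hit
9 -> hit
7 -> miss, evict 1, frames [9, 2, 7]
2 -> hit
9 -> hit
7 -> hit
2 -> hit
9 -> hit
2 -> hit
7 -> hit
Hits: 17 of 22 references → 17/22 = 0.7727.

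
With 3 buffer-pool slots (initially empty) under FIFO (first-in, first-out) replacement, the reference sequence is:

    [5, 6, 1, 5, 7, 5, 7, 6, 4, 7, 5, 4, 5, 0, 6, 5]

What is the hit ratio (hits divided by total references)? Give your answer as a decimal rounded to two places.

5 -> fault, frames [5]
6 -> fault, frames [5, 6]
1 -> fault, frames [5, 6, 1]
5 -> hit
7 -> fault, evict 5, frames [6, 1, 7]
5 -> fault, evict 6, frames [1, 7, 5]
7 -> hit
6 -> fault, evict 1, frames [7, 5, 6]
4 -> fault, evict 7, frames [5, 6, 4]
7 -> fault, evict 5, frames [6, 4, 7]
5 -> fault, evict 6, frames [4, 7, 5]
4 -> hit
5 -> hit
0 -> fault, evict 4, frames [7, 5, 0]
6 -> fault, evict 7, frames [5, 0, 6]
5 -> hit
Hits: 5 of 16 references → 5/16 = 0.3125.

0.31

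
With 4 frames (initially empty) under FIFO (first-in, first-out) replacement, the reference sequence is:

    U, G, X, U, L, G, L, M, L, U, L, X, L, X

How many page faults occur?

6

U -> miss, frames (U)
G -> miss, frames (U G)
X -> miss, frames (U G X)
U -> hit
L -> miss, frames (U G X L)
G -> hit
L -> hit
M -> miss, evict U, frames (G X L M)
L -> hit
U -> miss, evict G, frames (X L M U)
L -> hit
X -> hit
L -> hit
X -> hit
Page faults: 6.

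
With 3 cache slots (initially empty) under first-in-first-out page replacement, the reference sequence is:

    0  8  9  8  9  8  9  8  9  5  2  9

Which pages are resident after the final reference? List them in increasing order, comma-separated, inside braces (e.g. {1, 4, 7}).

0 → miss, frames [0]
8 → miss, frames [0, 8]
9 → miss, frames [0, 8, 9]
8 → hit
9 → hit
8 → hit
9 → hit
8 → hit
9 → hit
5 → miss, evict 0, frames [8, 9, 5]
2 → miss, evict 8, frames [9, 5, 2]
9 → hit

{2, 5, 9}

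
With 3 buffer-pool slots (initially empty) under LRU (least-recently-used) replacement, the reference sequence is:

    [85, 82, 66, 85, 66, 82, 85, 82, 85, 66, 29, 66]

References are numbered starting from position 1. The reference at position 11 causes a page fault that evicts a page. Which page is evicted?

pos 1: 85: fault, frames (85)
pos 2: 82: fault, frames (85 82)
pos 3: 66: fault, frames (85 82 66)
pos 4: 85: hit
pos 5: 66: hit
pos 6: 82: hit
pos 7: 85: hit
pos 8: 82: hit
pos 9: 85: hit
pos 10: 66: hit
pos 11: 29: fault, evict 82, frames (85 66 29)
At position 11, page 82 is evicted.

82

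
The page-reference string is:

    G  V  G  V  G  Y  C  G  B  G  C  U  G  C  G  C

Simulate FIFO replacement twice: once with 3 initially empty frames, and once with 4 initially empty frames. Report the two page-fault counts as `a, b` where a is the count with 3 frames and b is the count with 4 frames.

3 frames: F F . . . F F F F . . F . F F . → 9 faults.
4 frames: F F . . . F F . F F . F . . . . → 7 faults.
7 < 9: adding a frame reduced faults, as is typical.

9, 7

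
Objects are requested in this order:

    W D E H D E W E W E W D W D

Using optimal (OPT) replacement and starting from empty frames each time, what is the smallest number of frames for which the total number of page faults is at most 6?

3

f=1: 14 faults
f=2: 7 faults
f=3: 5 faults
f=4: 4 faults
Smallest f with faults ≤ 6 is 3.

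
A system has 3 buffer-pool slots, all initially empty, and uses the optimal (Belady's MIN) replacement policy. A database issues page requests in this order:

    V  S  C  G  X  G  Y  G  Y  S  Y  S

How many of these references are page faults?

V: fault, frames {V}
S: fault, frames {V,S}
C: fault, frames {V,S,C}
G: fault, evict C, frames {V,S,G}
X: fault, evict V, frames {S,G,X}
G: hit
Y: fault, evict X, frames {S,G,Y}
G: hit
Y: hit
S: hit
Y: hit
S: hit
Page faults: 6.

6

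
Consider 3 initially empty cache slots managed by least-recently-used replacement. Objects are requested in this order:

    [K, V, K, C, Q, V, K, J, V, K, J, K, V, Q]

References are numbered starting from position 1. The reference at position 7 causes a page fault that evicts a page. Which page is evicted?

pos 1: K: fault, frames [K]
pos 2: V: fault, frames [K, V]
pos 3: K: hit
pos 4: C: fault, frames [V, K, C]
pos 5: Q: fault, evict V, frames [K, C, Q]
pos 6: V: fault, evict K, frames [C, Q, V]
pos 7: K: fault, evict C, frames [Q, V, K]
At position 7, page C is evicted.

C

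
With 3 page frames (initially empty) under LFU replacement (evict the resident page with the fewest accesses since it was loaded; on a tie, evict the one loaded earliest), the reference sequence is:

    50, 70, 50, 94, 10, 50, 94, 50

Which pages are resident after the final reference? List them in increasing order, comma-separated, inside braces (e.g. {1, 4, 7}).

{10, 50, 94}

50: miss, frames {50}
70: miss, frames {50,70}
50: hit
94: miss, frames {50,70,94}
10: miss, evict 70, frames {50,94,10}
50: hit
94: hit
50: hit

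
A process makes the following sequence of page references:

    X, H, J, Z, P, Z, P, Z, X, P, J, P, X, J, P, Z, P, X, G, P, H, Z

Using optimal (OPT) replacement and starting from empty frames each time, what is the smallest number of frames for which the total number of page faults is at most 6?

5

f=1: 22 faults
f=2: 14 faults
f=3: 9 faults
f=4: 7 faults
f=5: 6 faults
f=6: 6 faults
Smallest f with faults ≤ 6 is 5.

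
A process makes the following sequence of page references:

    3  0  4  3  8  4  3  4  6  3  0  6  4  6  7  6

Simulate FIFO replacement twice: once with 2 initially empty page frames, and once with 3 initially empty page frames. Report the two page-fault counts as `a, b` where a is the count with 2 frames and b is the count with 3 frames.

12, 10

2 frames: F F F F F F F . F . F . F F F . → 12 faults.
3 frames: F F F . F . F . F . F . F . F F → 10 faults.
10 < 12: adding a frame reduced faults, as is typical.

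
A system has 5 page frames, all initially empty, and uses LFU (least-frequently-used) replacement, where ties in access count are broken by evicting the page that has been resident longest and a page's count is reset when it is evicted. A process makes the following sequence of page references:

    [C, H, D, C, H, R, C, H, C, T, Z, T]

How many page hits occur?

C -> miss, frames {C}
H -> miss, frames {C,H}
D -> miss, frames {C,H,D}
C -> hit
H -> hit
R -> miss, frames {C,H,D,R}
C -> hit
H -> hit
C -> hit
T -> miss, frames {C,H,D,R,T}
Z -> miss, evict D, frames {C,H,R,T,Z}
T -> hit
Hits: 6.

6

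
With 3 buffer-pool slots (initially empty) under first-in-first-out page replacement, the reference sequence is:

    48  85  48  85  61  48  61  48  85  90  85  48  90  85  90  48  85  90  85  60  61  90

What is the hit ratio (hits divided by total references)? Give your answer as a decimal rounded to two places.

48 -> miss, frames [48]
85 -> miss, frames [48, 85]
48 -> hit
85 -> hit
61 -> miss, frames [48, 85, 61]
48 -> hit
61 -> hit
48 -> hit
85 -> hit
90 -> miss, evict 48, frames [85, 61, 90]
85 -> hit
48 -> miss, evict 85, frames [61, 90, 48]
90 -> hit
85 -> miss, evict 61, frames [90, 48, 85]
90 -> hit
48 -> hit
85 -> hit
90 -> hit
85 -> hit
60 -> miss, evict 90, frames [48, 85, 60]
61 -> miss, evict 48, frames [85, 60, 61]
90 -> miss, evict 85, frames [60, 61, 90]
Hits: 13 of 22 references → 13/22 = 0.5909.

0.59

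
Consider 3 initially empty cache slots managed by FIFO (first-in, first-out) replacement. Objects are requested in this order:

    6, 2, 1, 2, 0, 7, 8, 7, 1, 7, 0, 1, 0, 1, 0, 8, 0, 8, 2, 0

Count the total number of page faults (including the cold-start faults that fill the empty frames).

9

6 -> fault, frames [6]
2 -> fault, frames [6, 2]
1 -> fault, frames [6, 2, 1]
2 -> hit
0 -> fault, evict 6, frames [2, 1, 0]
7 -> fault, evict 2, frames [1, 0, 7]
8 -> fault, evict 1, frames [0, 7, 8]
7 -> hit
1 -> fault, evict 0, frames [7, 8, 1]
7 -> hit
0 -> fault, evict 7, frames [8, 1, 0]
1 -> hit
0 -> hit
1 -> hit
0 -> hit
8 -> hit
0 -> hit
8 -> hit
2 -> fault, evict 8, frames [1, 0, 2]
0 -> hit
Page faults: 9.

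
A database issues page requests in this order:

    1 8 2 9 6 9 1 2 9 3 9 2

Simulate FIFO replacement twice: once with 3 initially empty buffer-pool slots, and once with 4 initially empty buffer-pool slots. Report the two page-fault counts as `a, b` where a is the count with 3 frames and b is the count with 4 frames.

9, 8

3 frames: F F F F F . F F F F . . → 9 faults.
4 frames: F F F F F . F . . F . F → 8 faults.
8 < 9: adding a frame reduced faults, as is typical.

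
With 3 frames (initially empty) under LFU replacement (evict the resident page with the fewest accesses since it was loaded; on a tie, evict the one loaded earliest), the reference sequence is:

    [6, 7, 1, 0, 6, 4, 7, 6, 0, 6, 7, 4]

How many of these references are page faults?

6: miss, frames {6}
7: miss, frames {6,7}
1: miss, frames {6,7,1}
0: miss, evict 6, frames {7,1,0}
6: miss, evict 7, frames {1,0,6}
4: miss, evict 1, frames {0,6,4}
7: miss, evict 0, frames {6,4,7}
6: hit
0: miss, evict 4, frames {6,7,0}
6: hit
7: hit
4: miss, evict 0, frames {6,7,4}
Page faults: 9.

9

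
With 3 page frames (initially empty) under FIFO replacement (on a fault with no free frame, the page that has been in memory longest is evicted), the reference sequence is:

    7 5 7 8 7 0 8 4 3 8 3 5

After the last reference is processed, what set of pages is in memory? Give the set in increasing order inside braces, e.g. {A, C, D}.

{3, 5, 8}

7: fault, frames {7}
5: fault, frames {7,5}
7: hit
8: fault, frames {7,5,8}
7: hit
0: fault, evict 7, frames {5,8,0}
8: hit
4: fault, evict 5, frames {8,0,4}
3: fault, evict 8, frames {0,4,3}
8: fault, evict 0, frames {4,3,8}
3: hit
5: fault, evict 4, frames {3,8,5}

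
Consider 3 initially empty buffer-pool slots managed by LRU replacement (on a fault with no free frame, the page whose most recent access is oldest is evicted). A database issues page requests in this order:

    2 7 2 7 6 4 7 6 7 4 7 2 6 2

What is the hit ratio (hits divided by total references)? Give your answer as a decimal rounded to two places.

2 → fault, frames [2]
7 → fault, frames [2, 7]
2 → hit
7 → hit
6 → fault, frames [2, 7, 6]
4 → fault, evict 2, frames [7, 6, 4]
7 → hit
6 → hit
7 → hit
4 → hit
7 → hit
2 → fault, evict 6, frames [4, 7, 2]
6 → fault, evict 4, frames [7, 2, 6]
2 → hit
Hits: 8 of 14 references → 8/14 = 0.5714.

0.57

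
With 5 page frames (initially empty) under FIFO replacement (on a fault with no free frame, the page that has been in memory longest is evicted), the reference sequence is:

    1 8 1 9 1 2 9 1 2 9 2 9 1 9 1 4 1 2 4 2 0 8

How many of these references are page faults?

1 → miss, frames (1)
8 → miss, frames (1 8)
1 → hit
9 → miss, frames (1 8 9)
1 → hit
2 → miss, frames (1 8 9 2)
9 → hit
1 → hit
2 → hit
9 → hit
2 → hit
9 → hit
1 → hit
9 → hit
1 → hit
4 → miss, frames (1 8 9 2 4)
1 → hit
2 → hit
4 → hit
2 → hit
0 → miss, evict 1, frames (8 9 2 4 0)
8 → hit
Page faults: 6.

6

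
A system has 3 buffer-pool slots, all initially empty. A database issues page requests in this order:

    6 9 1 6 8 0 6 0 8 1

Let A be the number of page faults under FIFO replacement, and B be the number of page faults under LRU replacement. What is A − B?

1

Under FIFO: F F F . F F F . . F → 7 faults.
Under LRU: F F F . F F . . . F → 6 faults.
A − B = 7 − 6 = 1.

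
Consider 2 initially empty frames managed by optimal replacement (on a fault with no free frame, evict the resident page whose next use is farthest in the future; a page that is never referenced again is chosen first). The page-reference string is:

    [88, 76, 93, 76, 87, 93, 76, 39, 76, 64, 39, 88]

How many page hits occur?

4

88 → miss, frames {88}
76 → miss, frames {88,76}
93 → miss, evict 88, frames {76,93}
76 → hit
87 → miss, evict 76, frames {93,87}
93 → hit
76 → miss, evict 87, frames {93,76}
39 → miss, evict 93, frames {76,39}
76 → hit
64 → miss, evict 76, frames {39,64}
39 → hit
88 → miss, evict 64, frames {39,88}
Hits: 4.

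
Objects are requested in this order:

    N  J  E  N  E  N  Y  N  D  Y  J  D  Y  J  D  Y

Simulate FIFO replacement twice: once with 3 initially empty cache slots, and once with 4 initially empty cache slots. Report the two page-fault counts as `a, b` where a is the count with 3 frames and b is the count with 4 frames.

8, 5

3 frames: F F F . . . F F F . F . F . . . → 8 faults.
4 frames: F F F . . . F . F . . . . . . . → 5 faults.
5 < 8: adding a frame reduced faults, as is typical.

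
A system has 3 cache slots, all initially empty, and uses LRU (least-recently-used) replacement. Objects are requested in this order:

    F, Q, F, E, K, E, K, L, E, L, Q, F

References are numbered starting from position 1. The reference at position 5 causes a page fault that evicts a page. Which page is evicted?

pos 1: F: fault, frames {F}
pos 2: Q: fault, frames {F,Q}
pos 3: F: hit
pos 4: E: fault, frames {Q,F,E}
pos 5: K: fault, evict Q, frames {F,E,K}
At position 5, page Q is evicted.

Q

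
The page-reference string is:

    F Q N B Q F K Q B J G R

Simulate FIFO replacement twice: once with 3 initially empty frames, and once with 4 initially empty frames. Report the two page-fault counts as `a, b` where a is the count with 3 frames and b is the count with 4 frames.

11, 8

3 frames: F F F F . F F F F F F F → 11 faults.
4 frames: F F F F . . F . . F F F → 8 faults.
8 < 11: adding a frame reduced faults, as is typical.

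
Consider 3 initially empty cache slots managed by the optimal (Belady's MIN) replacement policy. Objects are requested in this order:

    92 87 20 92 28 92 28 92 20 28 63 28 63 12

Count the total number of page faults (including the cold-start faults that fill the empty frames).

6

92 -> miss, frames (92)
87 -> miss, frames (92 87)
20 -> miss, frames (92 87 20)
92 -> hit
28 -> miss, evict 87, frames (92 20 28)
92 -> hit
28 -> hit
92 -> hit
20 -> hit
28 -> hit
63 -> miss, evict 20, frames (92 28 63)
28 -> hit
63 -> hit
12 -> miss, evict 63, frames (92 28 12)
Page faults: 6.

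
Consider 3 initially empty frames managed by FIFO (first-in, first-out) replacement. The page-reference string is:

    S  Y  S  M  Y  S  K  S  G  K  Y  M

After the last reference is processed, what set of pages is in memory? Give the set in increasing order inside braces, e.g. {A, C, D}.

S -> fault, frames {S}
Y -> fault, frames {S,Y}
S -> hit
M -> fault, frames {S,Y,M}
Y -> hit
S -> hit
K -> fault, evict S, frames {Y,M,K}
S -> fault, evict Y, frames {M,K,S}
G -> fault, evict M, frames {K,S,G}
K -> hit
Y -> fault, evict K, frames {S,G,Y}
M -> fault, evict S, frames {G,Y,M}

{G, M, Y}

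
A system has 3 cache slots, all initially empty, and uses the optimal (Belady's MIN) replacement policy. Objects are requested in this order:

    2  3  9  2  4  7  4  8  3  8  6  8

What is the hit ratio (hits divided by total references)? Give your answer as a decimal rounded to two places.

2 → fault, frames {2}
3 → fault, frames {2,3}
9 → fault, frames {2,3,9}
2 → hit
4 → fault, evict 9, frames {2,3,4}
7 → fault, evict 2, frames {3,4,7}
4 → hit
8 → fault, evict 7, frames {3,4,8}
3 → hit
8 → hit
6 → fault, evict 4, frames {3,8,6}
8 → hit
Hits: 5 of 12 references → 5/12 = 0.4167.

0.42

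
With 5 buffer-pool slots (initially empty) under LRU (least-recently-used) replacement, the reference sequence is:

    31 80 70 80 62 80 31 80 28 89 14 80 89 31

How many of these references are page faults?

31 → fault, frames (31)
80 → fault, frames (31 80)
70 → fault, frames (31 80 70)
80 → hit
62 → fault, frames (31 70 80 62)
80 → hit
31 → hit
80 → hit
28 → fault, frames (70 62 31 80 28)
89 → fault, evict 70, frames (62 31 80 28 89)
14 → fault, evict 62, frames (31 80 28 89 14)
80 → hit
89 → hit
31 → hit
Page faults: 7.

7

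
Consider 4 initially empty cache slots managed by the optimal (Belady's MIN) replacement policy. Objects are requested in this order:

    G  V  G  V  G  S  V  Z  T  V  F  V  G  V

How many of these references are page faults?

G: miss, frames (G)
V: miss, frames (G V)
G: hit
V: hit
G: hit
S: miss, frames (G V S)
V: hit
Z: miss, frames (G V S Z)
T: miss, evict Z, frames (G V S T)
V: hit
F: miss, evict T, frames (G V S F)
V: hit
G: hit
V: hit
Page faults: 6.

6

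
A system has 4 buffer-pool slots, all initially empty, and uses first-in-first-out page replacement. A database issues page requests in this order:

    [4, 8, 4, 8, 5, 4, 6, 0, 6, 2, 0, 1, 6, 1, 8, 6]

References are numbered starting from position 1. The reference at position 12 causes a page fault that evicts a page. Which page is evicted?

pos 1: 4 -> miss, frames [4]
pos 2: 8 -> miss, frames [4, 8]
pos 3: 4 -> hit
pos 4: 8 -> hit
pos 5: 5 -> miss, frames [4, 8, 5]
pos 6: 4 -> hit
pos 7: 6 -> miss, frames [4, 8, 5, 6]
pos 8: 0 -> miss, evict 4, frames [8, 5, 6, 0]
pos 9: 6 -> hit
pos 10: 2 -> miss, evict 8, frames [5, 6, 0, 2]
pos 11: 0 -> hit
pos 12: 1 -> miss, evict 5, frames [6, 0, 2, 1]
At position 12, page 5 is evicted.

5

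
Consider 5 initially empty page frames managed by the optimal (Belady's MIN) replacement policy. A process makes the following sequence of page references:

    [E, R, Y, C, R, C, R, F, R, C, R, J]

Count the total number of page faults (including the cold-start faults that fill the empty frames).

6

E → fault, frames {E}
R → fault, frames {E,R}
Y → fault, frames {E,R,Y}
C → fault, frames {E,R,Y,C}
R → hit
C → hit
R → hit
F → fault, frames {E,R,Y,C,F}
R → hit
C → hit
R → hit
J → fault, evict F, frames {E,R,Y,C,J}
Page faults: 6.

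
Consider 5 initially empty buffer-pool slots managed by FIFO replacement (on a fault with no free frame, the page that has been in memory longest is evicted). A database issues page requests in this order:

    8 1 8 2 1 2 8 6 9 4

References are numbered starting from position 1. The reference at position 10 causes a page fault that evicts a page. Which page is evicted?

pos 1: 8: miss, frames {8}
pos 2: 1: miss, frames {8,1}
pos 3: 8: hit
pos 4: 2: miss, frames {8,1,2}
pos 5: 1: hit
pos 6: 2: hit
pos 7: 8: hit
pos 8: 6: miss, frames {8,1,2,6}
pos 9: 9: miss, frames {8,1,2,6,9}
pos 10: 4: miss, evict 8, frames {1,2,6,9,4}
At position 10, page 8 is evicted.

8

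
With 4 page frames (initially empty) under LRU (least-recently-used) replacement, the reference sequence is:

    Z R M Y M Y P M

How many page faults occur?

Z → miss, frames (Z)
R → miss, frames (Z R)
M → miss, frames (Z R M)
Y → miss, frames (Z R M Y)
M → hit
Y → hit
P → miss, evict Z, frames (R M Y P)
M → hit
Page faults: 5.

5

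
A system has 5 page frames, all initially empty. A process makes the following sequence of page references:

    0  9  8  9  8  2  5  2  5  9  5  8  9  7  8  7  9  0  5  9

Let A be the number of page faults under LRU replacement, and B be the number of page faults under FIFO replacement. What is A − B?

Under LRU: F F F . . F F . . . . . . F . . . F . . → 7 faults.
Under FIFO: F F F . . F F . . . . . . F . . . F . F → 8 faults.
A − B = 7 − 8 = -1.

-1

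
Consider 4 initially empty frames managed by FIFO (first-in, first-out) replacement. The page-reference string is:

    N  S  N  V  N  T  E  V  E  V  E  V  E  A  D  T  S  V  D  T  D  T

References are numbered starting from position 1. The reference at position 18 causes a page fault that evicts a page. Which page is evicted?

pos 1: N -> fault, frames {N}
pos 2: S -> fault, frames {N,S}
pos 3: N -> hit
pos 4: V -> fault, frames {N,S,V}
pos 5: N -> hit
pos 6: T -> fault, frames {N,S,V,T}
pos 7: E -> fault, evict N, frames {S,V,T,E}
pos 8: V -> hit
pos 9: E -> hit
pos 10: V -> hit
pos 11: E -> hit
pos 12: V -> hit
pos 13: E -> hit
pos 14: A -> fault, evict S, frames {V,T,E,A}
pos 15: D -> fault, evict V, frames {T,E,A,D}
pos 16: T -> hit
pos 17: S -> fault, evict T, frames {E,A,D,S}
pos 18: V -> fault, evict E, frames {A,D,S,V}
At position 18, page E is evicted.

E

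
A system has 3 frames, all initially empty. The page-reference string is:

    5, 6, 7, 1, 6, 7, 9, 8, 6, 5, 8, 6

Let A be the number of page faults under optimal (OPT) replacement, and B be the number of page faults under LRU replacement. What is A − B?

-1

Under OPT: F F F F . . F F . F . . → 7 faults.
Under LRU: F F F F . . F F F F . . → 8 faults.
A − B = 7 − 8 = -1.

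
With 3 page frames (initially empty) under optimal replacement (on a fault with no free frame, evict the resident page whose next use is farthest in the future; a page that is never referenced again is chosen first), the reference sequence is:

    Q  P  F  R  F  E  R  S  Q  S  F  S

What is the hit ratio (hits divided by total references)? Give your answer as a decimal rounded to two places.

Q → miss, frames [Q]
P → miss, frames [Q, P]
F → miss, frames [Q, P, F]
R → miss, evict P, frames [Q, F, R]
F → hit
E → miss, evict F, frames [Q, R, E]
R → hit
S → miss, evict E, frames [Q, R, S]
Q → hit
S → hit
F → miss, evict R, frames [Q, S, F]
S → hit
Hits: 5 of 12 references → 5/12 = 0.4167.

0.42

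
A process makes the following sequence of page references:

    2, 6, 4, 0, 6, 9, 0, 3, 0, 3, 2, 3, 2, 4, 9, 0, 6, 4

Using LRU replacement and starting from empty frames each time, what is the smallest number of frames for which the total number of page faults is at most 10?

f=1: 18 faults
f=2: 14 faults
f=3: 12 faults
f=4: 11 faults
f=5: 9 faults
f=6: 6 faults
Smallest f with faults ≤ 10 is 5.

5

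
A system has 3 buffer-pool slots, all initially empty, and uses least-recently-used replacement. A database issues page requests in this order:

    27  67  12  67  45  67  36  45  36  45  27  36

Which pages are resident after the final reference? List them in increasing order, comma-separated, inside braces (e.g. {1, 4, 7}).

27: fault, frames {27}
67: fault, frames {27,67}
12: fault, frames {27,67,12}
67: hit
45: fault, evict 27, frames {12,67,45}
67: hit
36: fault, evict 12, frames {45,67,36}
45: hit
36: hit
45: hit
27: fault, evict 67, frames {36,45,27}
36: hit

{27, 36, 45}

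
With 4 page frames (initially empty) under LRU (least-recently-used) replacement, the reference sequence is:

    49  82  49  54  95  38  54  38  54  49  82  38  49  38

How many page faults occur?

6

49: fault, frames (49)
82: fault, frames (49 82)
49: hit
54: fault, frames (82 49 54)
95: fault, frames (82 49 54 95)
38: fault, evict 82, frames (49 54 95 38)
54: hit
38: hit
54: hit
49: hit
82: fault, evict 95, frames (38 54 49 82)
38: hit
49: hit
38: hit
Page faults: 6.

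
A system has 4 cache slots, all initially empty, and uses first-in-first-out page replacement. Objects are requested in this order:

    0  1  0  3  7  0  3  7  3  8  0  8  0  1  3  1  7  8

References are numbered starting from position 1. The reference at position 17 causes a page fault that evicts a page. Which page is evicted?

8

pos 1: 0: fault, frames [0]
pos 2: 1: fault, frames [0, 1]
pos 3: 0: hit
pos 4: 3: fault, frames [0, 1, 3]
pos 5: 7: fault, frames [0, 1, 3, 7]
pos 6: 0: hit
pos 7: 3: hit
pos 8: 7: hit
pos 9: 3: hit
pos 10: 8: fault, evict 0, frames [1, 3, 7, 8]
pos 11: 0: fault, evict 1, frames [3, 7, 8, 0]
pos 12: 8: hit
pos 13: 0: hit
pos 14: 1: fault, evict 3, frames [7, 8, 0, 1]
pos 15: 3: fault, evict 7, frames [8, 0, 1, 3]
pos 16: 1: hit
pos 17: 7: fault, evict 8, frames [0, 1, 3, 7]
At position 17, page 8 is evicted.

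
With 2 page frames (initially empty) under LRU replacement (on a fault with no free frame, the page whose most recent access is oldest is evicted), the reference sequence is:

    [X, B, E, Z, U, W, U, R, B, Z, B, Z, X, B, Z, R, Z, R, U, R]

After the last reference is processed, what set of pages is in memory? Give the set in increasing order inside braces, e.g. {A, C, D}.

X → fault, frames {X}
B → fault, frames {X,B}
E → fault, evict X, frames {B,E}
Z → fault, evict B, frames {E,Z}
U → fault, evict E, frames {Z,U}
W → fault, evict Z, frames {U,W}
U → hit
R → fault, evict W, frames {U,R}
B → fault, evict U, frames {R,B}
Z → fault, evict R, frames {B,Z}
B → hit
Z → hit
X → fault, evict B, frames {Z,X}
B → fault, evict Z, frames {X,B}
Z → fault, evict X, frames {B,Z}
R → fault, evict B, frames {Z,R}
Z → hit
R → hit
U → fault, evict Z, frames {R,U}
R → hit

{R, U}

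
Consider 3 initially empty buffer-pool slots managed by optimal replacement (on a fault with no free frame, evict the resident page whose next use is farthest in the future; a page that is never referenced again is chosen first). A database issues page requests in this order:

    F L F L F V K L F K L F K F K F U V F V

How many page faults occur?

6

F -> miss, frames {F}
L -> miss, frames {F,L}
F -> hit
L -> hit
F -> hit
V -> miss, frames {F,L,V}
K -> miss, evict V, frames {F,L,K}
L -> hit
F -> hit
K -> hit
L -> hit
F -> hit
K -> hit
F -> hit
K -> hit
F -> hit
U -> miss, evict K, frames {F,L,U}
V -> miss, evict U, frames {F,L,V}
F -> hit
V -> hit
Page faults: 6.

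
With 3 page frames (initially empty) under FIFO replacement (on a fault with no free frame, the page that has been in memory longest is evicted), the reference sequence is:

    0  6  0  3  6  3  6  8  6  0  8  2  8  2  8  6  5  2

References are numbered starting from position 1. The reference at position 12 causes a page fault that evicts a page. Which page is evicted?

pos 1: 0 → miss, frames (0)
pos 2: 6 → miss, frames (0 6)
pos 3: 0 → hit
pos 4: 3 → miss, frames (0 6 3)
pos 5: 6 → hit
pos 6: 3 → hit
pos 7: 6 → hit
pos 8: 8 → miss, evict 0, frames (6 3 8)
pos 9: 6 → hit
pos 10: 0 → miss, evict 6, frames (3 8 0)
pos 11: 8 → hit
pos 12: 2 → miss, evict 3, frames (8 0 2)
At position 12, page 3 is evicted.

3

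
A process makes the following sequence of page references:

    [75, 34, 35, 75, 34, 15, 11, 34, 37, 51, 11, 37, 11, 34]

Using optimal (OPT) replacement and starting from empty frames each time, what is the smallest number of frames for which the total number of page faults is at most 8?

3

f=1: 14 faults
f=2: 10 faults
f=3: 8 faults
f=4: 7 faults
f=5: 7 faults
f=6: 7 faults
f=7: 7 faults
Smallest f with faults ≤ 8 is 3.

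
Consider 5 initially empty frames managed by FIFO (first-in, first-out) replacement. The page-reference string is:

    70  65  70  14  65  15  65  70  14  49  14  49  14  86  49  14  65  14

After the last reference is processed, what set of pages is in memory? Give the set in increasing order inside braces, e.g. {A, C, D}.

70 -> fault, frames {70}
65 -> fault, frames {70,65}
70 -> hit
14 -> fault, frames {70,65,14}
65 -> hit
15 -> fault, frames {70,65,14,15}
65 -> hit
70 -> hit
14 -> hit
49 -> fault, frames {70,65,14,15,49}
14 -> hit
49 -> hit
14 -> hit
86 -> fault, evict 70, frames {65,14,15,49,86}
49 -> hit
14 -> hit
65 -> hit
14 -> hit

{14, 15, 49, 65, 86}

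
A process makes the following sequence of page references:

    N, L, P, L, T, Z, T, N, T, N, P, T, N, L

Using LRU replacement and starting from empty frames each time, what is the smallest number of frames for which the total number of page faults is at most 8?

f=1: 14 faults
f=2: 10 faults
f=3: 8 faults
f=4: 8 faults
f=5: 5 faults
Smallest f with faults ≤ 8 is 3.

3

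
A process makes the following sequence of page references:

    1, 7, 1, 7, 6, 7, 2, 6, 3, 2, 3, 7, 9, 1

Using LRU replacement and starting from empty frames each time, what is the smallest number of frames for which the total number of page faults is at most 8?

3

f=1: 14 faults
f=2: 10 faults
f=3: 8 faults
f=4: 7 faults
f=5: 7 faults
f=6: 6 faults
Smallest f with faults ≤ 8 is 3.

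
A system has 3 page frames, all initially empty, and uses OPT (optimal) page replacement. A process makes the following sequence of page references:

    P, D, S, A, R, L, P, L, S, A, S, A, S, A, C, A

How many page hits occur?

8

P -> fault, frames (P)
D -> fault, frames (P D)
S -> fault, frames (P D S)
A -> fault, evict D, frames (P S A)
R -> fault, evict A, frames (P S R)
L -> fault, evict R, frames (P S L)
P -> hit
L -> hit
S -> hit
A -> fault, evict L, frames (P S A)
S -> hit
A -> hit
S -> hit
A -> hit
C -> fault, evict S, frames (P A C)
A -> hit
Hits: 8.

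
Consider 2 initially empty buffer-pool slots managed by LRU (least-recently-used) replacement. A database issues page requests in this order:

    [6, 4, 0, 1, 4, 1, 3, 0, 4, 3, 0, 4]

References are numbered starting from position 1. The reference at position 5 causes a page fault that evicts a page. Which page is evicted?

pos 1: 6 → miss, frames (6)
pos 2: 4 → miss, frames (6 4)
pos 3: 0 → miss, evict 6, frames (4 0)
pos 4: 1 → miss, evict 4, frames (0 1)
pos 5: 4 → miss, evict 0, frames (1 4)
At position 5, page 0 is evicted.

0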